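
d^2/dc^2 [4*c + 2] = 0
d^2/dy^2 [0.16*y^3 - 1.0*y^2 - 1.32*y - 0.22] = 0.96*y - 2.0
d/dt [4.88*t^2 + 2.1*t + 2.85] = 9.76*t + 2.1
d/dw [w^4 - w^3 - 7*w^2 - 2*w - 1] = 4*w^3 - 3*w^2 - 14*w - 2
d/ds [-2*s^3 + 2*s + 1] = 2 - 6*s^2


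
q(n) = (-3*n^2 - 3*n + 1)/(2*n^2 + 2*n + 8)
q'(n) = (-6*n - 3)/(2*n^2 + 2*n + 8) + (-4*n - 2)*(-3*n^2 - 3*n + 1)/(2*n^2 + 2*n + 8)^2 = 13*(-2*n - 1)/(2*(n^4 + 2*n^3 + 9*n^2 + 8*n + 16))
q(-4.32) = -1.15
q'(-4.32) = 0.15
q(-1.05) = 0.10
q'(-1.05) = 0.44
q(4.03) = -1.23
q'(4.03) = -0.10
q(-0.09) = 0.16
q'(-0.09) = -0.35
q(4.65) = -1.29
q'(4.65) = -0.07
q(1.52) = -0.67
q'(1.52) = -0.43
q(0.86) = -0.34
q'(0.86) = -0.56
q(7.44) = -1.40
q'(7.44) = -0.02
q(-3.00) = -0.85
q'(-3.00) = 0.32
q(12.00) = -1.46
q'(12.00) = -0.00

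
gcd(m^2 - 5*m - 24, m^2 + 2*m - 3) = m + 3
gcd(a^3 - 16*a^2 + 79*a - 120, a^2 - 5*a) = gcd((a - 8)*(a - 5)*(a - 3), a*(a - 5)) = a - 5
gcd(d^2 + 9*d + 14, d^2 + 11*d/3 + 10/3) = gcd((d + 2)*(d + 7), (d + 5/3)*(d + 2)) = d + 2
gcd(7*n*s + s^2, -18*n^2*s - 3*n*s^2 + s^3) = s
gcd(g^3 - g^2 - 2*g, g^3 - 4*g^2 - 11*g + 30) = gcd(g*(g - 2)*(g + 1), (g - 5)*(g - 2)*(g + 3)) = g - 2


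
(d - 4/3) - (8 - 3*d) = 4*d - 28/3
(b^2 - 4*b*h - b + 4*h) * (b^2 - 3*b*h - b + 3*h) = b^4 - 7*b^3*h - 2*b^3 + 12*b^2*h^2 + 14*b^2*h + b^2 - 24*b*h^2 - 7*b*h + 12*h^2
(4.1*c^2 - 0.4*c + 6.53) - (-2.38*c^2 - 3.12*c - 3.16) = 6.48*c^2 + 2.72*c + 9.69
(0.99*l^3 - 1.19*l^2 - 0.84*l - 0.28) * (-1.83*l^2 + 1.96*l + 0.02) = -1.8117*l^5 + 4.1181*l^4 - 0.7754*l^3 - 1.1578*l^2 - 0.5656*l - 0.0056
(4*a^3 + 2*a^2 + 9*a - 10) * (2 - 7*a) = -28*a^4 - 6*a^3 - 59*a^2 + 88*a - 20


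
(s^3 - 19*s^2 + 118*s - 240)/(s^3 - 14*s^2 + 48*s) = (s - 5)/s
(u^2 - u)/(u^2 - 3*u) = (u - 1)/(u - 3)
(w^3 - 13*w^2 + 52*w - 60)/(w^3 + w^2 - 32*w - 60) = (w^2 - 7*w + 10)/(w^2 + 7*w + 10)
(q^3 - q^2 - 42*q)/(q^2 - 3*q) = (q^2 - q - 42)/(q - 3)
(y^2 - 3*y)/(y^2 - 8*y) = (y - 3)/(y - 8)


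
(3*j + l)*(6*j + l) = 18*j^2 + 9*j*l + l^2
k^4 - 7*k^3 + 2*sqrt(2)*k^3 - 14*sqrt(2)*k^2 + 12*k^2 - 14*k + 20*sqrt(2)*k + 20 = (k - 5)*(k - 2)*(k + sqrt(2))^2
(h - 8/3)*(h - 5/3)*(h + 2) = h^3 - 7*h^2/3 - 38*h/9 + 80/9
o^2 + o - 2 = (o - 1)*(o + 2)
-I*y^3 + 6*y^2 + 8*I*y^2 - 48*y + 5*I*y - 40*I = (y - 8)*(y + 5*I)*(-I*y + 1)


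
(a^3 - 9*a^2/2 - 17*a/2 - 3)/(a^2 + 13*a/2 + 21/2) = (2*a^3 - 9*a^2 - 17*a - 6)/(2*a^2 + 13*a + 21)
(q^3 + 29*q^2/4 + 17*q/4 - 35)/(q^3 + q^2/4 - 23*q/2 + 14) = (q + 5)/(q - 2)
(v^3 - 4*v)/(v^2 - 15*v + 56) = v*(v^2 - 4)/(v^2 - 15*v + 56)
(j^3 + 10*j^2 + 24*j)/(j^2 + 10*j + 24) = j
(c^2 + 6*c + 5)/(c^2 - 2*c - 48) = (c^2 + 6*c + 5)/(c^2 - 2*c - 48)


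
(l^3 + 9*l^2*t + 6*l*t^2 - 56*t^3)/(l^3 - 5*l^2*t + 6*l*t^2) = (-l^2 - 11*l*t - 28*t^2)/(l*(-l + 3*t))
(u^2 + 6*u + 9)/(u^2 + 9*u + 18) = (u + 3)/(u + 6)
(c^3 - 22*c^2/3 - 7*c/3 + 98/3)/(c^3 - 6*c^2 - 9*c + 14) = (c - 7/3)/(c - 1)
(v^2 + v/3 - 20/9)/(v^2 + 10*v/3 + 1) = (9*v^2 + 3*v - 20)/(3*(3*v^2 + 10*v + 3))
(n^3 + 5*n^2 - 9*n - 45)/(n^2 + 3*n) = n + 2 - 15/n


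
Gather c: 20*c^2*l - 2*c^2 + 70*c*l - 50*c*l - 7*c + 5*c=c^2*(20*l - 2) + c*(20*l - 2)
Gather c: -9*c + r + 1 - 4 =-9*c + r - 3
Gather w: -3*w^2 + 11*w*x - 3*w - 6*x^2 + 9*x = -3*w^2 + w*(11*x - 3) - 6*x^2 + 9*x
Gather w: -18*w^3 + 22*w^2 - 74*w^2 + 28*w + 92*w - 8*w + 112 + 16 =-18*w^3 - 52*w^2 + 112*w + 128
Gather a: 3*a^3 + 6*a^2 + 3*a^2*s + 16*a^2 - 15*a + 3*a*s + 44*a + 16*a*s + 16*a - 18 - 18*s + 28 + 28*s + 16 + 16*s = 3*a^3 + a^2*(3*s + 22) + a*(19*s + 45) + 26*s + 26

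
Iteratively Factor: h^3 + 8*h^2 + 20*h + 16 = (h + 2)*(h^2 + 6*h + 8) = (h + 2)*(h + 4)*(h + 2)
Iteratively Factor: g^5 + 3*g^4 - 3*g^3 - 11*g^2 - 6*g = (g + 1)*(g^4 + 2*g^3 - 5*g^2 - 6*g) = (g + 1)^2*(g^3 + g^2 - 6*g) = (g + 1)^2*(g + 3)*(g^2 - 2*g) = g*(g + 1)^2*(g + 3)*(g - 2)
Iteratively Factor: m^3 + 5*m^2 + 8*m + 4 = (m + 1)*(m^2 + 4*m + 4) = (m + 1)*(m + 2)*(m + 2)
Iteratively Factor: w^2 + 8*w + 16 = (w + 4)*(w + 4)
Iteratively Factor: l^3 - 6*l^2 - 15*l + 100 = (l - 5)*(l^2 - l - 20) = (l - 5)^2*(l + 4)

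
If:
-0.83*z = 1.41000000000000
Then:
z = -1.70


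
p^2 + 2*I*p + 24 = (p - 4*I)*(p + 6*I)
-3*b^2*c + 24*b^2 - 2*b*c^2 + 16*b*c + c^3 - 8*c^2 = (-3*b + c)*(b + c)*(c - 8)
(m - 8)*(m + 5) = m^2 - 3*m - 40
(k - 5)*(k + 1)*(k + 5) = k^3 + k^2 - 25*k - 25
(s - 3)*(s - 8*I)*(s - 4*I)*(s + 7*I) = s^4 - 3*s^3 - 5*I*s^3 + 52*s^2 + 15*I*s^2 - 156*s - 224*I*s + 672*I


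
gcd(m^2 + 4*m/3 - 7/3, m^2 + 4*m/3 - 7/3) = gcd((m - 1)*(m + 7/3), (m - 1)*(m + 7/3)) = m^2 + 4*m/3 - 7/3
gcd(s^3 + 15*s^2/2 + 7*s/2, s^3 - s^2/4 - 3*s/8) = s^2 + s/2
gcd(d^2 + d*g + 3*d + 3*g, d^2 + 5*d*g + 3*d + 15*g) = d + 3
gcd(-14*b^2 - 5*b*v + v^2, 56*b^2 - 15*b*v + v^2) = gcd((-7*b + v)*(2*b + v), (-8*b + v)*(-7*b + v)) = -7*b + v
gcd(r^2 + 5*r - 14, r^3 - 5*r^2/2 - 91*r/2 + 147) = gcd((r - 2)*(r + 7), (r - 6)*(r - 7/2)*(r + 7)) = r + 7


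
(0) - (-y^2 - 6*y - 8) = y^2 + 6*y + 8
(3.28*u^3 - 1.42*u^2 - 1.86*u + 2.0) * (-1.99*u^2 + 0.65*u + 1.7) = -6.5272*u^5 + 4.9578*u^4 + 8.3544*u^3 - 7.603*u^2 - 1.862*u + 3.4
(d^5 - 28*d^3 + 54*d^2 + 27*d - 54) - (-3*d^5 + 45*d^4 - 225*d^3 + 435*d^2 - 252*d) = 4*d^5 - 45*d^4 + 197*d^3 - 381*d^2 + 279*d - 54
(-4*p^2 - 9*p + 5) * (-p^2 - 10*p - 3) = 4*p^4 + 49*p^3 + 97*p^2 - 23*p - 15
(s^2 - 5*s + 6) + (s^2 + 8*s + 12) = 2*s^2 + 3*s + 18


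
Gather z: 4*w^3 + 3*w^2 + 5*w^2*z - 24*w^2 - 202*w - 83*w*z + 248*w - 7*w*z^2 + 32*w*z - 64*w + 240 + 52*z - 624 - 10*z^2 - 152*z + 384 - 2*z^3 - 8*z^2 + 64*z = 4*w^3 - 21*w^2 - 18*w - 2*z^3 + z^2*(-7*w - 18) + z*(5*w^2 - 51*w - 36)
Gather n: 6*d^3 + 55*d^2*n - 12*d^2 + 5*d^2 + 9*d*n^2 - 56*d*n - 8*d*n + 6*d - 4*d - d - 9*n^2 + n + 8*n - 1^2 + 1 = 6*d^3 - 7*d^2 + d + n^2*(9*d - 9) + n*(55*d^2 - 64*d + 9)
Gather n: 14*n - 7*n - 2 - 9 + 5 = 7*n - 6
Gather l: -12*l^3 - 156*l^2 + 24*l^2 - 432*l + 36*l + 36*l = -12*l^3 - 132*l^2 - 360*l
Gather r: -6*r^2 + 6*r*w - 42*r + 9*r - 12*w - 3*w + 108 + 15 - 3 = -6*r^2 + r*(6*w - 33) - 15*w + 120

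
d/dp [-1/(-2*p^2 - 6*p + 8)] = (-p - 3/2)/(p^2 + 3*p - 4)^2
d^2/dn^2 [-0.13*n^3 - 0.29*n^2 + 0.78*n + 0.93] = -0.78*n - 0.58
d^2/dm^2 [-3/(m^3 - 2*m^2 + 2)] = 6*(-m^2*(3*m - 4)^2 + (3*m - 2)*(m^3 - 2*m^2 + 2))/(m^3 - 2*m^2 + 2)^3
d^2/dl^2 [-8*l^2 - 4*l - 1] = -16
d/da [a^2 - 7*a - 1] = 2*a - 7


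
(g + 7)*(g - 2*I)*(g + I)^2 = g^4 + 7*g^3 + 3*g^2 + 21*g + 2*I*g + 14*I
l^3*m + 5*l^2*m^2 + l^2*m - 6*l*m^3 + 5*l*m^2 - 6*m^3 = (l - m)*(l + 6*m)*(l*m + m)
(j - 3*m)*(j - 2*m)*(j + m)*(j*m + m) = j^4*m - 4*j^3*m^2 + j^3*m + j^2*m^3 - 4*j^2*m^2 + 6*j*m^4 + j*m^3 + 6*m^4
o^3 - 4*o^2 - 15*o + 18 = (o - 6)*(o - 1)*(o + 3)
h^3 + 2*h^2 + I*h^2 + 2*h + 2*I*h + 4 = (h + 2)*(h - I)*(h + 2*I)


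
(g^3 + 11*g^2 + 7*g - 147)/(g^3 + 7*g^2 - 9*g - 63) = (g + 7)/(g + 3)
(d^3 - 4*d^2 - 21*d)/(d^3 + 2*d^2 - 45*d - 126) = d/(d + 6)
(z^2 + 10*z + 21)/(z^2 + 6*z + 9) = (z + 7)/(z + 3)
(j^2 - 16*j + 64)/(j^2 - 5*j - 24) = (j - 8)/(j + 3)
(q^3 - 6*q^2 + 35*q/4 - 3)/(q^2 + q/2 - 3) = (q^2 - 9*q/2 + 2)/(q + 2)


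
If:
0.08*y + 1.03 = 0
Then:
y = -12.88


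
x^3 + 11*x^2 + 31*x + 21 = (x + 1)*(x + 3)*(x + 7)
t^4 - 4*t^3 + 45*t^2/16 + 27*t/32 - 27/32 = (t - 3)*(t - 3/4)^2*(t + 1/2)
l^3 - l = l*(l - 1)*(l + 1)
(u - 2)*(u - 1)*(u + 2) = u^3 - u^2 - 4*u + 4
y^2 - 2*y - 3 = (y - 3)*(y + 1)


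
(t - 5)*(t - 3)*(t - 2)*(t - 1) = t^4 - 11*t^3 + 41*t^2 - 61*t + 30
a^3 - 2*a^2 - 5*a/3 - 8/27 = (a - 8/3)*(a + 1/3)^2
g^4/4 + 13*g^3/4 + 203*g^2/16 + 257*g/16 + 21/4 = (g/4 + 1)*(g + 1/2)*(g + 3/2)*(g + 7)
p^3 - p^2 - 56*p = p*(p - 8)*(p + 7)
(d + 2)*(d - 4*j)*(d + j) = d^3 - 3*d^2*j + 2*d^2 - 4*d*j^2 - 6*d*j - 8*j^2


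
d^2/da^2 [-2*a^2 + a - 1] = -4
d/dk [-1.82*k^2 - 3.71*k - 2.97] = -3.64*k - 3.71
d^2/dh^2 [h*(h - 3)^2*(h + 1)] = 12*h^2 - 30*h + 6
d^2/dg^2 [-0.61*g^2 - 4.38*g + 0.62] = -1.22000000000000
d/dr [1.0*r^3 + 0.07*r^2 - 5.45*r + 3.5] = 3.0*r^2 + 0.14*r - 5.45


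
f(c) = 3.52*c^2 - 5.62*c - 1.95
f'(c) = 7.04*c - 5.62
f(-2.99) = 46.32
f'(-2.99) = -26.67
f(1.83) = -0.45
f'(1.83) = 7.26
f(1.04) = -3.99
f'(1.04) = 1.70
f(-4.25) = 85.52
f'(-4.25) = -35.54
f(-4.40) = 90.93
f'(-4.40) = -36.60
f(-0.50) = 1.74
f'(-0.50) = -9.14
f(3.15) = 15.27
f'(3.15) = 16.56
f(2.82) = 10.19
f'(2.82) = 14.23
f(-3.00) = 46.59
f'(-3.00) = -26.74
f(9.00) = 232.59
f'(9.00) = 57.74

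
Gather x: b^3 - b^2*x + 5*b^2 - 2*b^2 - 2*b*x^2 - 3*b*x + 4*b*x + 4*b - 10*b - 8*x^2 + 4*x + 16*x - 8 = b^3 + 3*b^2 - 6*b + x^2*(-2*b - 8) + x*(-b^2 + b + 20) - 8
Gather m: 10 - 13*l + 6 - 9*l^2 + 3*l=-9*l^2 - 10*l + 16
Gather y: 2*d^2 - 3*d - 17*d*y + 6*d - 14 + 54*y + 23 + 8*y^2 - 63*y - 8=2*d^2 + 3*d + 8*y^2 + y*(-17*d - 9) + 1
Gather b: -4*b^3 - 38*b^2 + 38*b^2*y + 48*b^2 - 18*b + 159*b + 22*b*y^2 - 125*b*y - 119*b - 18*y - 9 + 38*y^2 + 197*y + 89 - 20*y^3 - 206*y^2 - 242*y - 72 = -4*b^3 + b^2*(38*y + 10) + b*(22*y^2 - 125*y + 22) - 20*y^3 - 168*y^2 - 63*y + 8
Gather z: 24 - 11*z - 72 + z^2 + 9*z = z^2 - 2*z - 48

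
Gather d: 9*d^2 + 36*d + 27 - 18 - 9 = 9*d^2 + 36*d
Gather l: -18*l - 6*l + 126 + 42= 168 - 24*l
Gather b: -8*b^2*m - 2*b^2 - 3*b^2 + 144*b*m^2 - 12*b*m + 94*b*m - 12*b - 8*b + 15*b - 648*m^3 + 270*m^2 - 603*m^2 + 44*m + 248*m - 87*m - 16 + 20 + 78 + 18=b^2*(-8*m - 5) + b*(144*m^2 + 82*m - 5) - 648*m^3 - 333*m^2 + 205*m + 100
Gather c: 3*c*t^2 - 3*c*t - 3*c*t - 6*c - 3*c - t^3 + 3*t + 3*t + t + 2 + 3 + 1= c*(3*t^2 - 6*t - 9) - t^3 + 7*t + 6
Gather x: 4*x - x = 3*x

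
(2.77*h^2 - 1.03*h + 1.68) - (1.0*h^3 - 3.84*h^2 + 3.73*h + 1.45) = -1.0*h^3 + 6.61*h^2 - 4.76*h + 0.23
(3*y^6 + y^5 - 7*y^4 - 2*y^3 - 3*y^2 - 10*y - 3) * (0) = 0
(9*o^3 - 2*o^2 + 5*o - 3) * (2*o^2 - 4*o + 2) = 18*o^5 - 40*o^4 + 36*o^3 - 30*o^2 + 22*o - 6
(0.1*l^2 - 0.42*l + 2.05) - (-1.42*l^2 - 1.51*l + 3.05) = 1.52*l^2 + 1.09*l - 1.0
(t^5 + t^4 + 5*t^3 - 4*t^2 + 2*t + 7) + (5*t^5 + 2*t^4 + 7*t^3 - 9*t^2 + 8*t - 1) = 6*t^5 + 3*t^4 + 12*t^3 - 13*t^2 + 10*t + 6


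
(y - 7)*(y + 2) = y^2 - 5*y - 14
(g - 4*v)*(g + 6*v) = g^2 + 2*g*v - 24*v^2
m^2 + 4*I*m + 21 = (m - 3*I)*(m + 7*I)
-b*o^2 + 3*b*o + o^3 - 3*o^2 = o*(-b + o)*(o - 3)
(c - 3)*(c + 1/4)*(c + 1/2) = c^3 - 9*c^2/4 - 17*c/8 - 3/8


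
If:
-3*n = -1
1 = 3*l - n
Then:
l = 4/9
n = 1/3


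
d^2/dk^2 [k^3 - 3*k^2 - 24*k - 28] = 6*k - 6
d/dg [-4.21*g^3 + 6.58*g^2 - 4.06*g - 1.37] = -12.63*g^2 + 13.16*g - 4.06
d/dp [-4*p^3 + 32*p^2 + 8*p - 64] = -12*p^2 + 64*p + 8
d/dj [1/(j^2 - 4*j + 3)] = 2*(2 - j)/(j^2 - 4*j + 3)^2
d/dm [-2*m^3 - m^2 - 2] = 2*m*(-3*m - 1)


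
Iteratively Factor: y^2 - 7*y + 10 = (y - 2)*(y - 5)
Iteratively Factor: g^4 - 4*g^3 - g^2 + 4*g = (g - 1)*(g^3 - 3*g^2 - 4*g) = g*(g - 1)*(g^2 - 3*g - 4) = g*(g - 4)*(g - 1)*(g + 1)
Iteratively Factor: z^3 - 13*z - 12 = (z - 4)*(z^2 + 4*z + 3) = (z - 4)*(z + 3)*(z + 1)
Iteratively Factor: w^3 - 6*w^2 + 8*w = (w)*(w^2 - 6*w + 8) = w*(w - 4)*(w - 2)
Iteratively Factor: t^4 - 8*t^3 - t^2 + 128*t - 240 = (t - 3)*(t^3 - 5*t^2 - 16*t + 80) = (t - 5)*(t - 3)*(t^2 - 16) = (t - 5)*(t - 3)*(t + 4)*(t - 4)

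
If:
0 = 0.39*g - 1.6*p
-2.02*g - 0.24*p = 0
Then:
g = 0.00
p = 0.00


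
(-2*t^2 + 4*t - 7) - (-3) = -2*t^2 + 4*t - 4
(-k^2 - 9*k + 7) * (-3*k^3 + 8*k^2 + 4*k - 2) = 3*k^5 + 19*k^4 - 97*k^3 + 22*k^2 + 46*k - 14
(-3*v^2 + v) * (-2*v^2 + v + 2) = 6*v^4 - 5*v^3 - 5*v^2 + 2*v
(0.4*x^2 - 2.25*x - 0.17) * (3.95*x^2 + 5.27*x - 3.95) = 1.58*x^4 - 6.7795*x^3 - 14.109*x^2 + 7.9916*x + 0.6715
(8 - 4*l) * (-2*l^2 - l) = 8*l^3 - 12*l^2 - 8*l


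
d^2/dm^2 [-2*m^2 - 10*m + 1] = -4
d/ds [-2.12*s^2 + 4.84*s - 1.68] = 4.84 - 4.24*s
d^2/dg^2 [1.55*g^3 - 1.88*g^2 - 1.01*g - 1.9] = 9.3*g - 3.76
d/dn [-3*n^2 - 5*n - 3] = -6*n - 5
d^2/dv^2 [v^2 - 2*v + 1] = 2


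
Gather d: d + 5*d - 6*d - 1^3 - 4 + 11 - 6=0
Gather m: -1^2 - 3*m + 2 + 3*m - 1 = 0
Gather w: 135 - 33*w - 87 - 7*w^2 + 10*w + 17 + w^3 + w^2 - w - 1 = w^3 - 6*w^2 - 24*w + 64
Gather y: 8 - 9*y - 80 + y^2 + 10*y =y^2 + y - 72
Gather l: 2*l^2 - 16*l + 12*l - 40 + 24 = 2*l^2 - 4*l - 16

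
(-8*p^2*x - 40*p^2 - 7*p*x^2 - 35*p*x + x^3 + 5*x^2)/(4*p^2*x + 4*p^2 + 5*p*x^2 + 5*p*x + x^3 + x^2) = (-8*p*x - 40*p + x^2 + 5*x)/(4*p*x + 4*p + x^2 + x)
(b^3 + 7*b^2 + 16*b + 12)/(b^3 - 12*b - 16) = (b + 3)/(b - 4)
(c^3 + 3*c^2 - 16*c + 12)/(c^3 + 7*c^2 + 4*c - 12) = (c - 2)/(c + 2)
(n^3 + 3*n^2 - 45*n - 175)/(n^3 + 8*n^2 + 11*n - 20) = (n^2 - 2*n - 35)/(n^2 + 3*n - 4)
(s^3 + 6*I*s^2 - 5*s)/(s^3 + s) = (s + 5*I)/(s - I)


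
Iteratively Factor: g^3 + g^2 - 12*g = (g - 3)*(g^2 + 4*g) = g*(g - 3)*(g + 4)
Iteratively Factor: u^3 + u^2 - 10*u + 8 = (u - 1)*(u^2 + 2*u - 8) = (u - 1)*(u + 4)*(u - 2)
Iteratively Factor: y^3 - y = (y)*(y^2 - 1) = y*(y - 1)*(y + 1)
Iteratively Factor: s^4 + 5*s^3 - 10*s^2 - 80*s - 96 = (s + 3)*(s^3 + 2*s^2 - 16*s - 32) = (s + 3)*(s + 4)*(s^2 - 2*s - 8) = (s - 4)*(s + 3)*(s + 4)*(s + 2)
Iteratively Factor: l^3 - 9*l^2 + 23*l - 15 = (l - 5)*(l^2 - 4*l + 3) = (l - 5)*(l - 3)*(l - 1)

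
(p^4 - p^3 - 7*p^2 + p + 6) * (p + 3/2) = p^5 + p^4/2 - 17*p^3/2 - 19*p^2/2 + 15*p/2 + 9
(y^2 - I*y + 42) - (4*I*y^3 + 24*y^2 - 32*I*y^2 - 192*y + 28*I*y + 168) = -4*I*y^3 - 23*y^2 + 32*I*y^2 + 192*y - 29*I*y - 126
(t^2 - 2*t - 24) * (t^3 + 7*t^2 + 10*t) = t^5 + 5*t^4 - 28*t^3 - 188*t^2 - 240*t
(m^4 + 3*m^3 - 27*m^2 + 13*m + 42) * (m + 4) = m^5 + 7*m^4 - 15*m^3 - 95*m^2 + 94*m + 168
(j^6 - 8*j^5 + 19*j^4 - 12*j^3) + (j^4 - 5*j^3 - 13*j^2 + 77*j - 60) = j^6 - 8*j^5 + 20*j^4 - 17*j^3 - 13*j^2 + 77*j - 60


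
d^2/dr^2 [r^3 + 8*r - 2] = 6*r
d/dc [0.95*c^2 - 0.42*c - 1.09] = 1.9*c - 0.42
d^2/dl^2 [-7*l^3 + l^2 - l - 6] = 2 - 42*l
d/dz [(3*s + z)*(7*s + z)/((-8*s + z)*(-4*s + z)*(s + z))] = (-100*s^4 + 526*s^3*z + 67*s^2*z^2 - 20*s*z^3 - z^4)/(1024*s^6 + 1280*s^5*z - 304*s^4*z^2 - 376*s^3*z^3 + 161*s^2*z^4 - 22*s*z^5 + z^6)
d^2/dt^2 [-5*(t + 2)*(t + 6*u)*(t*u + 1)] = -30*t*u - 60*u^2 - 20*u - 10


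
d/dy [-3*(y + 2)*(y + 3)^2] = 3*(-3*y - 7)*(y + 3)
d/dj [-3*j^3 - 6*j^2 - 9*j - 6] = -9*j^2 - 12*j - 9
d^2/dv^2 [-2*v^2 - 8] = -4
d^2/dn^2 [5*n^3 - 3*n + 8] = 30*n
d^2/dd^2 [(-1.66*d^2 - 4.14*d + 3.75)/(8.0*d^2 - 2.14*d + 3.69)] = (-1.13686837721616e-13*d^4 - 586.7584*d^3 + 1734.0192*d^2 + 348.0768*d - 297.6423)/(512.0*d^6 - 410.88*d^5 + 818.3904*d^4 - 388.837144*d^3 + 377.482572*d^2 - 87.415362*d + 50.243409)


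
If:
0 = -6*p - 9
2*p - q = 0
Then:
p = -3/2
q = -3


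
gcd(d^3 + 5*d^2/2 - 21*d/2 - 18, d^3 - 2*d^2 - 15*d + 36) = d^2 + d - 12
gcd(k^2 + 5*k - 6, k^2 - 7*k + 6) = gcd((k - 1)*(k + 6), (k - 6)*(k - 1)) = k - 1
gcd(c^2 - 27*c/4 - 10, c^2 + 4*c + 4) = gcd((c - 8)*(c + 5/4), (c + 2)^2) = 1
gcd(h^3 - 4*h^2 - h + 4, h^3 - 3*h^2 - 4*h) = h^2 - 3*h - 4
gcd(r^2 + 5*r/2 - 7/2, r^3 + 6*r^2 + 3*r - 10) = r - 1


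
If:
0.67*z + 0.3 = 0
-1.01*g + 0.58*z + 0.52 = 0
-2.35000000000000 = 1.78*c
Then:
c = -1.32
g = 0.26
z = -0.45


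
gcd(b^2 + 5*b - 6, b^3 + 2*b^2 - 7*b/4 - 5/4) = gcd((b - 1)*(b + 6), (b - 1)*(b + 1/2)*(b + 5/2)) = b - 1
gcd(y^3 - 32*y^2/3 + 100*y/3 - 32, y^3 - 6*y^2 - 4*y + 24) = y^2 - 8*y + 12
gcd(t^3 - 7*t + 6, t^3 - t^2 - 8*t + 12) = t^2 + t - 6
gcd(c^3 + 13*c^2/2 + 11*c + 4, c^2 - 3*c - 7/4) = c + 1/2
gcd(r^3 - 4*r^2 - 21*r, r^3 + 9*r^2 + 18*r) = r^2 + 3*r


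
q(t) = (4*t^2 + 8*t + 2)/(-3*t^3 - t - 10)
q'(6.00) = 0.06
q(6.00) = -0.29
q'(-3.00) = -0.00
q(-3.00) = 0.19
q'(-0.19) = -0.65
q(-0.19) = -0.06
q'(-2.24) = -0.10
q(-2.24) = 0.16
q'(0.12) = -0.85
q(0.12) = -0.30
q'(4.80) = 0.10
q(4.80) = -0.38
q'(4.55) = 0.11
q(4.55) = -0.41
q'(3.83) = 0.15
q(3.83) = -0.50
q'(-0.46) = -0.50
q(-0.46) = 0.09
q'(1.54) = 0.15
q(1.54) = -1.06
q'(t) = (8*t + 8)/(-3*t^3 - t - 10) + (9*t^2 + 1)*(4*t^2 + 8*t + 2)/(-3*t^3 - t - 10)^2 = 2*(-4*(t + 1)*(3*t^3 + t + 10) + (9*t^2 + 1)*(2*t^2 + 4*t + 1))/(3*t^3 + t + 10)^2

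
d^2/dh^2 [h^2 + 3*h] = 2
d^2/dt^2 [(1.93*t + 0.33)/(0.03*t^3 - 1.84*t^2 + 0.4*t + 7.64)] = (0.010422*t^5 - 0.635652*t^4 + 12.73064*t^3 + 1.418976*t^2 + 160.875912*t - 2.412544)/(2.7e-5*t^9 - 0.004968*t^8 + 0.305784*t^7 - 6.341356*t^6 + 1.546752*t^5 + 77.264832*t^4 - 28.420976*t^3 - 318.532992*t^2 + 70.04352*t + 445.943744)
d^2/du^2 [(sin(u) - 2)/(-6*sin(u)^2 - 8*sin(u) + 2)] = (9*sin(u)^5 - 84*sin(u)^4 - 72*sin(u)^3 + 56*sin(u)^2 + 119*sin(u) + 68)/(2*(3*sin(u)^2 + 4*sin(u) - 1)^3)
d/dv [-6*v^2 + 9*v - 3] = 9 - 12*v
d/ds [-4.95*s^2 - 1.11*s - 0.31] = -9.9*s - 1.11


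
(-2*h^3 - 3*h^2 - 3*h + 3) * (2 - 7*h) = 14*h^4 + 17*h^3 + 15*h^2 - 27*h + 6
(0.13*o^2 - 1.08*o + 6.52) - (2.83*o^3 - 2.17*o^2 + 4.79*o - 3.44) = -2.83*o^3 + 2.3*o^2 - 5.87*o + 9.96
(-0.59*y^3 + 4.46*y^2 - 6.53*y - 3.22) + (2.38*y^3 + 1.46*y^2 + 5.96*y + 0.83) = 1.79*y^3 + 5.92*y^2 - 0.57*y - 2.39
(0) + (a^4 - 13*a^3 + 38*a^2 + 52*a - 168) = a^4 - 13*a^3 + 38*a^2 + 52*a - 168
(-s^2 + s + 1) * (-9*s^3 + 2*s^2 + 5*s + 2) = 9*s^5 - 11*s^4 - 12*s^3 + 5*s^2 + 7*s + 2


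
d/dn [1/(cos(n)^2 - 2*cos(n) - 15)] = 2*(cos(n) - 1)*sin(n)/(sin(n)^2 + 2*cos(n) + 14)^2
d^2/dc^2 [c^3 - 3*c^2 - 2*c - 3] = 6*c - 6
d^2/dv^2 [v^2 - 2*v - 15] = 2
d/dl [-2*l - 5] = -2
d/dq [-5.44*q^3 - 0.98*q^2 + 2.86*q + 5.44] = -16.32*q^2 - 1.96*q + 2.86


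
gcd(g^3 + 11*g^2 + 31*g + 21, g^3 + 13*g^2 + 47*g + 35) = g^2 + 8*g + 7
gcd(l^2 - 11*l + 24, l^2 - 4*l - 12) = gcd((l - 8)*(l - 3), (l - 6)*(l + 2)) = 1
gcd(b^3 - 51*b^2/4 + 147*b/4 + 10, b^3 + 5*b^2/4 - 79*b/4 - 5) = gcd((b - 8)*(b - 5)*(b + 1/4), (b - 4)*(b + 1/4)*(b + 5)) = b + 1/4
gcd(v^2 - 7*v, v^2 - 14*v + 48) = 1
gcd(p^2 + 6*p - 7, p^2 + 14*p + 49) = p + 7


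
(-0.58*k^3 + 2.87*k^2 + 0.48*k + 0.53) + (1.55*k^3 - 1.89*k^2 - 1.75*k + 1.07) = 0.97*k^3 + 0.98*k^2 - 1.27*k + 1.6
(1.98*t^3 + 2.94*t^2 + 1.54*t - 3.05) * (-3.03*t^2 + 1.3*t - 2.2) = -5.9994*t^5 - 6.3342*t^4 - 5.2002*t^3 + 4.7755*t^2 - 7.353*t + 6.71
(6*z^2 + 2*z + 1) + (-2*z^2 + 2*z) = 4*z^2 + 4*z + 1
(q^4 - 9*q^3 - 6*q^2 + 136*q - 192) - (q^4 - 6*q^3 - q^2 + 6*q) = -3*q^3 - 5*q^2 + 130*q - 192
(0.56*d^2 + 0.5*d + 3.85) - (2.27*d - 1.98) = 0.56*d^2 - 1.77*d + 5.83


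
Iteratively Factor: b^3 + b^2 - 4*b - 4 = (b + 2)*(b^2 - b - 2) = (b - 2)*(b + 2)*(b + 1)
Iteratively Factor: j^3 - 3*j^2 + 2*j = (j - 2)*(j^2 - j) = j*(j - 2)*(j - 1)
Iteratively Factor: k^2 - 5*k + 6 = (k - 3)*(k - 2)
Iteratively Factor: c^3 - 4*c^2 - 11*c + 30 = (c - 2)*(c^2 - 2*c - 15) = (c - 2)*(c + 3)*(c - 5)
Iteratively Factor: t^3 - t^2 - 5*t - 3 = (t + 1)*(t^2 - 2*t - 3) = (t - 3)*(t + 1)*(t + 1)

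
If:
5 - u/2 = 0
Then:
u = 10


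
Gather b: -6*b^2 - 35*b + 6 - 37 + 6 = -6*b^2 - 35*b - 25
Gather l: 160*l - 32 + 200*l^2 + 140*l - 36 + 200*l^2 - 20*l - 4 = 400*l^2 + 280*l - 72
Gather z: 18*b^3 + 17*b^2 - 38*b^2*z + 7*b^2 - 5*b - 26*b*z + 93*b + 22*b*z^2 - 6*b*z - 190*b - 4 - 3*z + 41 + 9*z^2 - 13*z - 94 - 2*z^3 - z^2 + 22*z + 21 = 18*b^3 + 24*b^2 - 102*b - 2*z^3 + z^2*(22*b + 8) + z*(-38*b^2 - 32*b + 6) - 36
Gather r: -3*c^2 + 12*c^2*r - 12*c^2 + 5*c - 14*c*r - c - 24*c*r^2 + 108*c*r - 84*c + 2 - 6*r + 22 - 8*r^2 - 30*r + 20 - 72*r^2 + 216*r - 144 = -15*c^2 - 80*c + r^2*(-24*c - 80) + r*(12*c^2 + 94*c + 180) - 100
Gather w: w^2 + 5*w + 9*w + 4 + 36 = w^2 + 14*w + 40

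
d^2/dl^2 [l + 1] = 0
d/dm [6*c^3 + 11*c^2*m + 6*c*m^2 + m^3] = 11*c^2 + 12*c*m + 3*m^2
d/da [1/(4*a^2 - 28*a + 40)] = (7 - 2*a)/(4*(a^2 - 7*a + 10)^2)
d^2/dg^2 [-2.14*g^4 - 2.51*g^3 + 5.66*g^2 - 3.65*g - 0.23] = -25.68*g^2 - 15.06*g + 11.32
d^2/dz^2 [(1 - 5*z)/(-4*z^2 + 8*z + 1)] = 8*((11 - 15*z)*(-4*z^2 + 8*z + 1) - 16*(z - 1)^2*(5*z - 1))/(-4*z^2 + 8*z + 1)^3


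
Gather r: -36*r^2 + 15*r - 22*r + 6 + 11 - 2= -36*r^2 - 7*r + 15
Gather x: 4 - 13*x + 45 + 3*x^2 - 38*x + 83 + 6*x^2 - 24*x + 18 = 9*x^2 - 75*x + 150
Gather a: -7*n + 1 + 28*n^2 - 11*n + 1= 28*n^2 - 18*n + 2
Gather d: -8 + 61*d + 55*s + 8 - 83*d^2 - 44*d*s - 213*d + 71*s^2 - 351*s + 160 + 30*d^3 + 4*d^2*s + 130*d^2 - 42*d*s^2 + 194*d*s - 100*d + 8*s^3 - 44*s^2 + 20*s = 30*d^3 + d^2*(4*s + 47) + d*(-42*s^2 + 150*s - 252) + 8*s^3 + 27*s^2 - 276*s + 160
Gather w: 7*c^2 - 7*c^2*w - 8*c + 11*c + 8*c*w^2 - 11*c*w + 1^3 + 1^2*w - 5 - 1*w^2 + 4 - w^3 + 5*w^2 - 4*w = 7*c^2 + 3*c - w^3 + w^2*(8*c + 4) + w*(-7*c^2 - 11*c - 3)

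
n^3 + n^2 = n^2*(n + 1)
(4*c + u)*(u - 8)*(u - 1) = 4*c*u^2 - 36*c*u + 32*c + u^3 - 9*u^2 + 8*u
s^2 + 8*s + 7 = (s + 1)*(s + 7)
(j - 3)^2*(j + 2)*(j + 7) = j^4 + 3*j^3 - 31*j^2 - 3*j + 126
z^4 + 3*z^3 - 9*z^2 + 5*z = z*(z - 1)^2*(z + 5)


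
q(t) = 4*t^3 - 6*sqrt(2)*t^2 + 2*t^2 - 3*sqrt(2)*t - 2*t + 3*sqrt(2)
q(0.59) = -0.88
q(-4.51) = -466.45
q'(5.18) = 248.56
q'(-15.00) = 2888.32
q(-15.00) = -14861.31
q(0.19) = 2.85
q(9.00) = 2338.75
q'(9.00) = 849.02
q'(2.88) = 55.93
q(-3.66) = -255.90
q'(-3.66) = 201.98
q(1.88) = -3.84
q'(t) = 12*t^2 - 12*sqrt(2)*t + 4*t - 3*sqrt(2) - 2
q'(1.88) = 11.79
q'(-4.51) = 296.34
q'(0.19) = -8.27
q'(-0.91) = 15.50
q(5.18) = 353.86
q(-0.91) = 1.54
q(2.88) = 28.02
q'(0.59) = -9.72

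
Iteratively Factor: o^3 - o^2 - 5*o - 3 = (o + 1)*(o^2 - 2*o - 3) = (o - 3)*(o + 1)*(o + 1)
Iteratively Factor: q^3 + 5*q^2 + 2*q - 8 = (q + 4)*(q^2 + q - 2) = (q + 2)*(q + 4)*(q - 1)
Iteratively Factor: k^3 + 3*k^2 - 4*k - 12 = (k - 2)*(k^2 + 5*k + 6) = (k - 2)*(k + 3)*(k + 2)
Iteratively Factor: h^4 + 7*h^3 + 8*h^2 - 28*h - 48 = (h + 2)*(h^3 + 5*h^2 - 2*h - 24) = (h + 2)*(h + 4)*(h^2 + h - 6) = (h + 2)*(h + 3)*(h + 4)*(h - 2)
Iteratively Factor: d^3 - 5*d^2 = (d)*(d^2 - 5*d) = d^2*(d - 5)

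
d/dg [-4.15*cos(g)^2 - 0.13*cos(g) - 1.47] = (8.3*cos(g) + 0.13)*sin(g)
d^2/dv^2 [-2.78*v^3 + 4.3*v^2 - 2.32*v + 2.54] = 8.6 - 16.68*v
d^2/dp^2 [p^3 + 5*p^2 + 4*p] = 6*p + 10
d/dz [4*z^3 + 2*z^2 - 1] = 4*z*(3*z + 1)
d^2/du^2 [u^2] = 2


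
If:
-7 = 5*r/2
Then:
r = -14/5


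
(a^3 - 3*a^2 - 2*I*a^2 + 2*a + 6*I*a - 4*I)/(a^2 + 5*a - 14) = (a^2 - a*(1 + 2*I) + 2*I)/(a + 7)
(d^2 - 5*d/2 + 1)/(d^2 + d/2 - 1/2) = (d - 2)/(d + 1)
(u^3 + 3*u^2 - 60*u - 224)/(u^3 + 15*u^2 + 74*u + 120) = (u^2 - u - 56)/(u^2 + 11*u + 30)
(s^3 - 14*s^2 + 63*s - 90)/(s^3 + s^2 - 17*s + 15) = (s^2 - 11*s + 30)/(s^2 + 4*s - 5)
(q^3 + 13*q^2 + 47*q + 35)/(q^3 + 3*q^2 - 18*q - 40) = (q^2 + 8*q + 7)/(q^2 - 2*q - 8)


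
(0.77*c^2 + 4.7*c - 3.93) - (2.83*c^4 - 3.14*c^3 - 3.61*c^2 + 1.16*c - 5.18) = -2.83*c^4 + 3.14*c^3 + 4.38*c^2 + 3.54*c + 1.25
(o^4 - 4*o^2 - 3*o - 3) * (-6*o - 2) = -6*o^5 - 2*o^4 + 24*o^3 + 26*o^2 + 24*o + 6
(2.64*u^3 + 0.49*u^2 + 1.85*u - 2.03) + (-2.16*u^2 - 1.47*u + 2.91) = 2.64*u^3 - 1.67*u^2 + 0.38*u + 0.88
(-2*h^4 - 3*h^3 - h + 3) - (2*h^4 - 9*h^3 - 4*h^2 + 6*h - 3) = -4*h^4 + 6*h^3 + 4*h^2 - 7*h + 6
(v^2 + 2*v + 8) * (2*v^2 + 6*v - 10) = 2*v^4 + 10*v^3 + 18*v^2 + 28*v - 80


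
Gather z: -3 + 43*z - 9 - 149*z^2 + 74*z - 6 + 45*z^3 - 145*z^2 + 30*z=45*z^3 - 294*z^2 + 147*z - 18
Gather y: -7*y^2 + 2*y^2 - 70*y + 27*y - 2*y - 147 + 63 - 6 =-5*y^2 - 45*y - 90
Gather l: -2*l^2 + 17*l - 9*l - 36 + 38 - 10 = -2*l^2 + 8*l - 8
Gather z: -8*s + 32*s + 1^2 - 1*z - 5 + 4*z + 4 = 24*s + 3*z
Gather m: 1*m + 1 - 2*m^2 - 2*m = -2*m^2 - m + 1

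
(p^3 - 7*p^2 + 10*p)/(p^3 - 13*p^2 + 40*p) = (p - 2)/(p - 8)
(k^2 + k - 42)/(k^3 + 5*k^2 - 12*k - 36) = (k^2 + k - 42)/(k^3 + 5*k^2 - 12*k - 36)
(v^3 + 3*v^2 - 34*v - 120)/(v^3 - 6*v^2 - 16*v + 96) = (v + 5)/(v - 4)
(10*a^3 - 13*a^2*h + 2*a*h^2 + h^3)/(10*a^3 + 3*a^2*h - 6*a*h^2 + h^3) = (5*a^2 - 4*a*h - h^2)/(5*a^2 + 4*a*h - h^2)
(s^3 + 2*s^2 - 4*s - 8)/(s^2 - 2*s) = s + 4 + 4/s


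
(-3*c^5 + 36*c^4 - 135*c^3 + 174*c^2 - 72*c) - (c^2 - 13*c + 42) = -3*c^5 + 36*c^4 - 135*c^3 + 173*c^2 - 59*c - 42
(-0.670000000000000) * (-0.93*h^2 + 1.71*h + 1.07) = 0.6231*h^2 - 1.1457*h - 0.7169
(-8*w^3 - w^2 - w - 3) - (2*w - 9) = -8*w^3 - w^2 - 3*w + 6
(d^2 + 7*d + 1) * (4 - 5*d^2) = -5*d^4 - 35*d^3 - d^2 + 28*d + 4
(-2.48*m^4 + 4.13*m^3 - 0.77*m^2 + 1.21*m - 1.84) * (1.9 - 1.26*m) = 3.1248*m^5 - 9.9158*m^4 + 8.8172*m^3 - 2.9876*m^2 + 4.6174*m - 3.496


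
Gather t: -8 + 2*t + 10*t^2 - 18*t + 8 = 10*t^2 - 16*t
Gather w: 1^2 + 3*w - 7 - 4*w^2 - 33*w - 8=-4*w^2 - 30*w - 14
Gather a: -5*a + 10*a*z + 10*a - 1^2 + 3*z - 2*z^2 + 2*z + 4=a*(10*z + 5) - 2*z^2 + 5*z + 3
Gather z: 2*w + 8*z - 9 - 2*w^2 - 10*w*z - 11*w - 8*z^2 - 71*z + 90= -2*w^2 - 9*w - 8*z^2 + z*(-10*w - 63) + 81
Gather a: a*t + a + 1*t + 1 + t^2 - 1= a*(t + 1) + t^2 + t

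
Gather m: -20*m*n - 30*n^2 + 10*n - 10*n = -20*m*n - 30*n^2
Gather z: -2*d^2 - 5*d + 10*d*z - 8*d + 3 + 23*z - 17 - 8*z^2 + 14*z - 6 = -2*d^2 - 13*d - 8*z^2 + z*(10*d + 37) - 20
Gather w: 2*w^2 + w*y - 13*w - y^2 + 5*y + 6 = 2*w^2 + w*(y - 13) - y^2 + 5*y + 6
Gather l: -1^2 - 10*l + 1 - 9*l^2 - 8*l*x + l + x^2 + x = -9*l^2 + l*(-8*x - 9) + x^2 + x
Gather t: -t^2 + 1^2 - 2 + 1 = -t^2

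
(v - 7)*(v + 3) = v^2 - 4*v - 21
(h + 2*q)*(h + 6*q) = h^2 + 8*h*q + 12*q^2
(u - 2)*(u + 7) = u^2 + 5*u - 14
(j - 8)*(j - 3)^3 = j^4 - 17*j^3 + 99*j^2 - 243*j + 216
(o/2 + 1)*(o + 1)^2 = o^3/2 + 2*o^2 + 5*o/2 + 1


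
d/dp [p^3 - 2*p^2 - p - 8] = 3*p^2 - 4*p - 1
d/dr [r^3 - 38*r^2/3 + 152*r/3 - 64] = 3*r^2 - 76*r/3 + 152/3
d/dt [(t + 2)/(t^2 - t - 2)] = (t^2 - t - (t + 2)*(2*t - 1) - 2)/(-t^2 + t + 2)^2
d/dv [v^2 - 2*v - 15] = 2*v - 2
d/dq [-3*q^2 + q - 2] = 1 - 6*q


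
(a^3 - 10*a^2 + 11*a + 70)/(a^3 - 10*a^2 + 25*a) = (a^2 - 5*a - 14)/(a*(a - 5))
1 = 1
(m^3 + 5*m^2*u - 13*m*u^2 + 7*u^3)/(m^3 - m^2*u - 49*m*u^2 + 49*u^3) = (-m + u)/(-m + 7*u)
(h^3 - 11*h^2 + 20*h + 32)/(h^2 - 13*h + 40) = (h^2 - 3*h - 4)/(h - 5)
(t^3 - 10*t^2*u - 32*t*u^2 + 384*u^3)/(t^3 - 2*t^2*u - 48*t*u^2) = (t - 8*u)/t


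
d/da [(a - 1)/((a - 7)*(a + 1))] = (-a^2 + 2*a - 13)/(a^4 - 12*a^3 + 22*a^2 + 84*a + 49)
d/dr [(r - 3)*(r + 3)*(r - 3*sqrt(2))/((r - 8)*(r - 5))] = (r^4 - 26*r^3 + 39*sqrt(2)*r^2 + 129*r^2 - 294*sqrt(2)*r - 360 + 351*sqrt(2))/(r^4 - 26*r^3 + 249*r^2 - 1040*r + 1600)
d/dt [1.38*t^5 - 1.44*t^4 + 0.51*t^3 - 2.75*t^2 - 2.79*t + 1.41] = 6.9*t^4 - 5.76*t^3 + 1.53*t^2 - 5.5*t - 2.79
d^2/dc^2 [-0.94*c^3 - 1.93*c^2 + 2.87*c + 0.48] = -5.64*c - 3.86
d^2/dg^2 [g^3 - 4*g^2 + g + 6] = 6*g - 8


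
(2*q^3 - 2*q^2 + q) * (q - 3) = 2*q^4 - 8*q^3 + 7*q^2 - 3*q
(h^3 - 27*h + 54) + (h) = h^3 - 26*h + 54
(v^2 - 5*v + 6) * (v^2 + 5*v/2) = v^4 - 5*v^3/2 - 13*v^2/2 + 15*v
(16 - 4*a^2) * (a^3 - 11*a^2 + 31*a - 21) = -4*a^5 + 44*a^4 - 108*a^3 - 92*a^2 + 496*a - 336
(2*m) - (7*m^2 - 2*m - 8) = -7*m^2 + 4*m + 8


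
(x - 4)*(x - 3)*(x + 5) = x^3 - 2*x^2 - 23*x + 60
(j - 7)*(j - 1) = j^2 - 8*j + 7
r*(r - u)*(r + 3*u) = r^3 + 2*r^2*u - 3*r*u^2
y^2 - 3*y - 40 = (y - 8)*(y + 5)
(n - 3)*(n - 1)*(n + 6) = n^3 + 2*n^2 - 21*n + 18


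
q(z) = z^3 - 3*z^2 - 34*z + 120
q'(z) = 3*z^2 - 6*z - 34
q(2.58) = 29.48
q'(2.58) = -29.51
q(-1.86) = 166.43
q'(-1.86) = -12.46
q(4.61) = -2.52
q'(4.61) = 2.10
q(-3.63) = 156.06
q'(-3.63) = 27.31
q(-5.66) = 35.01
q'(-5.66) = 96.07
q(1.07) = 81.41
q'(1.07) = -36.99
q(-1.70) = 164.22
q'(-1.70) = -15.13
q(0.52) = 101.65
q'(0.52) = -36.31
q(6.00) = 24.00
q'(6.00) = 38.00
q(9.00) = 300.00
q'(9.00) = 155.00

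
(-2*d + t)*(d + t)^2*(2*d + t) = -4*d^4 - 8*d^3*t - 3*d^2*t^2 + 2*d*t^3 + t^4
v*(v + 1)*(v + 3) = v^3 + 4*v^2 + 3*v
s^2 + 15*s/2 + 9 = (s + 3/2)*(s + 6)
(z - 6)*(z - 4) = z^2 - 10*z + 24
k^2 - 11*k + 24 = (k - 8)*(k - 3)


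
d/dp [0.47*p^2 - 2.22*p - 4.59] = 0.94*p - 2.22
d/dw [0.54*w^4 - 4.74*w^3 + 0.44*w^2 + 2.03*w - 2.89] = 2.16*w^3 - 14.22*w^2 + 0.88*w + 2.03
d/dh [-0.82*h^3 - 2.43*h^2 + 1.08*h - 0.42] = -2.46*h^2 - 4.86*h + 1.08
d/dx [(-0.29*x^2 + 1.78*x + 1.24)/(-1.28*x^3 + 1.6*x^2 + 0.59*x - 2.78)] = (-0.3712*x^4 + 4.5568*x^3 + 1.7425*x^2 - 2.3556*x - 5.68)/(1.6384*x^6 - 4.096*x^5 + 1.0496*x^4 + 9.0048*x^3 - 8.5479*x^2 - 3.2804*x + 7.7284)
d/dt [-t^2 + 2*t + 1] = 2 - 2*t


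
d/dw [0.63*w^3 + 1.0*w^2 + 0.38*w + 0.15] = 1.89*w^2 + 2.0*w + 0.38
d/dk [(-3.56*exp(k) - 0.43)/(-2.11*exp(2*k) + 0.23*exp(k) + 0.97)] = (-(3.56*exp(k) + 0.43)*(4.22*exp(k) - 0.23) + 7.5116*exp(2*k) - 0.8188*exp(k) - 3.4532)*exp(k)/(-2.11*exp(2*k) + 0.23*exp(k) + 0.97)^2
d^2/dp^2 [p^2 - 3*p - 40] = 2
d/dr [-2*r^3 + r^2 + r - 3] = -6*r^2 + 2*r + 1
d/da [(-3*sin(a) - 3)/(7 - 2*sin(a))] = -27*cos(a)/(2*sin(a) - 7)^2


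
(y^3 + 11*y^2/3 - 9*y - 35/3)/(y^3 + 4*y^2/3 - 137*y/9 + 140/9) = 3*(y + 1)/(3*y - 4)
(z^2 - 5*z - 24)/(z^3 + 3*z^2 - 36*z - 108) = (z - 8)/(z^2 - 36)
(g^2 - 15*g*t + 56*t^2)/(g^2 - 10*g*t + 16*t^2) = (-g + 7*t)/(-g + 2*t)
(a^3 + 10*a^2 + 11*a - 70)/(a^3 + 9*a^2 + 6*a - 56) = (a + 5)/(a + 4)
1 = 1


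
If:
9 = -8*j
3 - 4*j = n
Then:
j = -9/8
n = 15/2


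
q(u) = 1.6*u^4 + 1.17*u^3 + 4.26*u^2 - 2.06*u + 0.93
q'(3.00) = 227.89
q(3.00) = 194.28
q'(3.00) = 227.89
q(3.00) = 194.28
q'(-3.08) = -182.00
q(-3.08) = 157.49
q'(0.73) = 8.52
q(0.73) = 2.61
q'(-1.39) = -24.31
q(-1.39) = 14.85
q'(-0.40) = -5.32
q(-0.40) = 2.40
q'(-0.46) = -5.86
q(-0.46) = 2.74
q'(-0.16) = -3.36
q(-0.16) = 1.36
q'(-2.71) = -126.75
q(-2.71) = 100.81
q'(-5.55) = -1035.33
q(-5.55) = 1461.64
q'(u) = 6.4*u^3 + 3.51*u^2 + 8.52*u - 2.06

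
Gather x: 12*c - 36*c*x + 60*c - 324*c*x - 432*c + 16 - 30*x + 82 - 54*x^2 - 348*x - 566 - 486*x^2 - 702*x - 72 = -360*c - 540*x^2 + x*(-360*c - 1080) - 540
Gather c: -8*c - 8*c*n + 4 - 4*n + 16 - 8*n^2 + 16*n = c*(-8*n - 8) - 8*n^2 + 12*n + 20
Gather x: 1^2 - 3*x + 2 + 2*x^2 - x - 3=2*x^2 - 4*x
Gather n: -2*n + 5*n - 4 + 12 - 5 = 3*n + 3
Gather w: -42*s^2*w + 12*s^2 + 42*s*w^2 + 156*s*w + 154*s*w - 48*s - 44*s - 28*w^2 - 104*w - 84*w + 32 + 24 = 12*s^2 - 92*s + w^2*(42*s - 28) + w*(-42*s^2 + 310*s - 188) + 56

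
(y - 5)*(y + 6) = y^2 + y - 30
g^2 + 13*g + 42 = (g + 6)*(g + 7)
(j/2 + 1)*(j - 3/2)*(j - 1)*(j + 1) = j^4/2 + j^3/4 - 2*j^2 - j/4 + 3/2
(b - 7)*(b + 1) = b^2 - 6*b - 7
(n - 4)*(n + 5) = n^2 + n - 20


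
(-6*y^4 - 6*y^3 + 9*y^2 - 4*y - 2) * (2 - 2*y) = 12*y^5 - 30*y^3 + 26*y^2 - 4*y - 4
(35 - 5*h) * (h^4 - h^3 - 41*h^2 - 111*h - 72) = -5*h^5 + 40*h^4 + 170*h^3 - 880*h^2 - 3525*h - 2520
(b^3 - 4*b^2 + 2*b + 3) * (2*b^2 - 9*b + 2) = 2*b^5 - 17*b^4 + 42*b^3 - 20*b^2 - 23*b + 6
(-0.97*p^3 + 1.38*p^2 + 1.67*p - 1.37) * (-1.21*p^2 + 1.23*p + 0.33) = 1.1737*p^5 - 2.8629*p^4 - 0.6434*p^3 + 4.1672*p^2 - 1.134*p - 0.4521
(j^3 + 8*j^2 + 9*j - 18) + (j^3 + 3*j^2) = 2*j^3 + 11*j^2 + 9*j - 18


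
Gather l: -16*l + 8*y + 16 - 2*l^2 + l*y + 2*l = -2*l^2 + l*(y - 14) + 8*y + 16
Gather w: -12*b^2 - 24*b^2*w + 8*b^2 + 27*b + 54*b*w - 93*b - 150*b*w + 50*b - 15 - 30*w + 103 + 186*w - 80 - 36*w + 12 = -4*b^2 - 16*b + w*(-24*b^2 - 96*b + 120) + 20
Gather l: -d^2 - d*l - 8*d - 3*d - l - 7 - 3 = -d^2 - 11*d + l*(-d - 1) - 10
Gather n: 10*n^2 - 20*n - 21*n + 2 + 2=10*n^2 - 41*n + 4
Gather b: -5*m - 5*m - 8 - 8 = -10*m - 16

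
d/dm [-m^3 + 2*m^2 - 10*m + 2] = -3*m^2 + 4*m - 10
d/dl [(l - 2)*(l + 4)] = 2*l + 2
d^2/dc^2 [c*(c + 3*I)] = 2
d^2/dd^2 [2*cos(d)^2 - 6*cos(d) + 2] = 6*cos(d) - 4*cos(2*d)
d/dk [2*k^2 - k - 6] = 4*k - 1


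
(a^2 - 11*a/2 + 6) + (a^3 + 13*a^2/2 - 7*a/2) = a^3 + 15*a^2/2 - 9*a + 6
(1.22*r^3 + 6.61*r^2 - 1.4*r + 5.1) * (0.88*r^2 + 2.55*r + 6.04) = 1.0736*r^5 + 8.9278*r^4 + 22.9923*r^3 + 40.8424*r^2 + 4.549*r + 30.804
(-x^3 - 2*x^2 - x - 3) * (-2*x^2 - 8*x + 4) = 2*x^5 + 12*x^4 + 14*x^3 + 6*x^2 + 20*x - 12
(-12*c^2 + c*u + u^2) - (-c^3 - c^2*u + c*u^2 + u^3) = c^3 + c^2*u - 12*c^2 - c*u^2 + c*u - u^3 + u^2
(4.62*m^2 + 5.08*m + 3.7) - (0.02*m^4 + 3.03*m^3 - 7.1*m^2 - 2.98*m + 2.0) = -0.02*m^4 - 3.03*m^3 + 11.72*m^2 + 8.06*m + 1.7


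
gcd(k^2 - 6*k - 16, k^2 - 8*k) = k - 8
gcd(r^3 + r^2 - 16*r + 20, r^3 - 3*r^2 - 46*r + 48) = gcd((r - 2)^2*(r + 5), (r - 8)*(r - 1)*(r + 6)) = 1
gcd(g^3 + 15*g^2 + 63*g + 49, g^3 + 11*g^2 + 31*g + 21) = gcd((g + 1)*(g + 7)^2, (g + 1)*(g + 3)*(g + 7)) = g^2 + 8*g + 7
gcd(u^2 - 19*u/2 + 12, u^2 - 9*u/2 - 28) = u - 8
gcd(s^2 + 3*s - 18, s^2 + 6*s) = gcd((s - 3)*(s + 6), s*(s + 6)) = s + 6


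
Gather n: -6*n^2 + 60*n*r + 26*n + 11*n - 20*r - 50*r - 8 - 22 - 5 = -6*n^2 + n*(60*r + 37) - 70*r - 35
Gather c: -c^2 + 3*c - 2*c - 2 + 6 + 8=-c^2 + c + 12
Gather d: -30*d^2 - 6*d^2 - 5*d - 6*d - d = -36*d^2 - 12*d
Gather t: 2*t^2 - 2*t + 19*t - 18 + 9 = 2*t^2 + 17*t - 9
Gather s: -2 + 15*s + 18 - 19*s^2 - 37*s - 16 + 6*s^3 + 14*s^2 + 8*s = 6*s^3 - 5*s^2 - 14*s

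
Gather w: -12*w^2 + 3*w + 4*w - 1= -12*w^2 + 7*w - 1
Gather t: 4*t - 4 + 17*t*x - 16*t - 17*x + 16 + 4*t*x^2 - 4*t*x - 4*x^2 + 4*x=t*(4*x^2 + 13*x - 12) - 4*x^2 - 13*x + 12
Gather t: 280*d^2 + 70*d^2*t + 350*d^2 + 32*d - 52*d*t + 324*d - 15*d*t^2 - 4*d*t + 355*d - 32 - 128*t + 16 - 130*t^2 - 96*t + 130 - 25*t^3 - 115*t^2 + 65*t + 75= 630*d^2 + 711*d - 25*t^3 + t^2*(-15*d - 245) + t*(70*d^2 - 56*d - 159) + 189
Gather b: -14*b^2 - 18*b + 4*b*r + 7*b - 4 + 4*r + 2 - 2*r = -14*b^2 + b*(4*r - 11) + 2*r - 2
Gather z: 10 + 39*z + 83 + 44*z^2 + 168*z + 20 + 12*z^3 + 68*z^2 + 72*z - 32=12*z^3 + 112*z^2 + 279*z + 81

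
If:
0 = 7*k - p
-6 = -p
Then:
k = 6/7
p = 6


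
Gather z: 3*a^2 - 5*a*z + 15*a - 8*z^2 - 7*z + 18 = 3*a^2 + 15*a - 8*z^2 + z*(-5*a - 7) + 18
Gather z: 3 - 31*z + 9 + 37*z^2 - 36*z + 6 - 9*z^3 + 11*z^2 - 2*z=-9*z^3 + 48*z^2 - 69*z + 18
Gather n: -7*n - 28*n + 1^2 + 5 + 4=10 - 35*n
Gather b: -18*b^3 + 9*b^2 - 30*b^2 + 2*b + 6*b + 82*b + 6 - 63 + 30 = -18*b^3 - 21*b^2 + 90*b - 27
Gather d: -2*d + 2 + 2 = 4 - 2*d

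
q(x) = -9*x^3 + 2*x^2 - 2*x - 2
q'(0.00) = -2.00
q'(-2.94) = -247.14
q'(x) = -27*x^2 + 4*x - 2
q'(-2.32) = -156.60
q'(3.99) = -415.88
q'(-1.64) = -81.18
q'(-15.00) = -6137.00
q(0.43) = -3.21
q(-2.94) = 249.88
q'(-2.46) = -175.23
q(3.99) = -549.83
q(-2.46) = 149.01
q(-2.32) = 125.79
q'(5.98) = -943.61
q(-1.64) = 46.36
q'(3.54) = -326.19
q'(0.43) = -5.27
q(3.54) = -383.27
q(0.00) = -2.00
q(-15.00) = 30853.00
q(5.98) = -1867.06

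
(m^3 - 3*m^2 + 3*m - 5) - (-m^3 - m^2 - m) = 2*m^3 - 2*m^2 + 4*m - 5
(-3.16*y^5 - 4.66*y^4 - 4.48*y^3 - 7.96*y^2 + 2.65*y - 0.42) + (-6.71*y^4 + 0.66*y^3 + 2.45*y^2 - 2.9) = -3.16*y^5 - 11.37*y^4 - 3.82*y^3 - 5.51*y^2 + 2.65*y - 3.32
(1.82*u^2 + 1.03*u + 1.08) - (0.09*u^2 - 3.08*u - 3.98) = 1.73*u^2 + 4.11*u + 5.06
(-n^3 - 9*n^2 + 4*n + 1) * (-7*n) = 7*n^4 + 63*n^3 - 28*n^2 - 7*n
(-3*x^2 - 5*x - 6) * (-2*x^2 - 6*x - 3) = 6*x^4 + 28*x^3 + 51*x^2 + 51*x + 18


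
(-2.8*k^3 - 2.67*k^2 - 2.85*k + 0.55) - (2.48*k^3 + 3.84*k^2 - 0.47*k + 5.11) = -5.28*k^3 - 6.51*k^2 - 2.38*k - 4.56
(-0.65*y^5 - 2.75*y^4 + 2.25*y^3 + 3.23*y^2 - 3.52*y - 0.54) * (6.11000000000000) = -3.9715*y^5 - 16.8025*y^4 + 13.7475*y^3 + 19.7353*y^2 - 21.5072*y - 3.2994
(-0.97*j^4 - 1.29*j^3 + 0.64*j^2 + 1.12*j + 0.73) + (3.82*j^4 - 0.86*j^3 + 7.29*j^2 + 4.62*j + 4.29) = 2.85*j^4 - 2.15*j^3 + 7.93*j^2 + 5.74*j + 5.02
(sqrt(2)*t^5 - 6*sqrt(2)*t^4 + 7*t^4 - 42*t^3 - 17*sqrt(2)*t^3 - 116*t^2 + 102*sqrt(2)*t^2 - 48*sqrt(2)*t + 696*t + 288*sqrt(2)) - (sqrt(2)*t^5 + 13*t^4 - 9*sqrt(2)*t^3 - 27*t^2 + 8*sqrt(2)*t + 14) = -6*sqrt(2)*t^4 - 6*t^4 - 42*t^3 - 8*sqrt(2)*t^3 - 89*t^2 + 102*sqrt(2)*t^2 - 56*sqrt(2)*t + 696*t - 14 + 288*sqrt(2)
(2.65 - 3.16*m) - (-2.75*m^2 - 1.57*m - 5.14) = 2.75*m^2 - 1.59*m + 7.79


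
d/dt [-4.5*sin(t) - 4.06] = -4.5*cos(t)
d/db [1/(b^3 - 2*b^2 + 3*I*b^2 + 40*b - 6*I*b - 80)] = (-3*b^2 + 4*b - 6*I*b - 40 + 6*I)/(b^3 - 2*b^2 + 3*I*b^2 + 40*b - 6*I*b - 80)^2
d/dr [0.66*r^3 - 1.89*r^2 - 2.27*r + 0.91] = 1.98*r^2 - 3.78*r - 2.27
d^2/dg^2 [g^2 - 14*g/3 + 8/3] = 2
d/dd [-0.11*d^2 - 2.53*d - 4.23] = -0.22*d - 2.53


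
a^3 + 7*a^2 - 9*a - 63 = (a - 3)*(a + 3)*(a + 7)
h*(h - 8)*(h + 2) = h^3 - 6*h^2 - 16*h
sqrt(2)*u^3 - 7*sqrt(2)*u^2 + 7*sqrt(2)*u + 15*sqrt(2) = (u - 5)*(u - 3)*(sqrt(2)*u + sqrt(2))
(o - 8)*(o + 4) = o^2 - 4*o - 32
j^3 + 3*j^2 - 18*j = j*(j - 3)*(j + 6)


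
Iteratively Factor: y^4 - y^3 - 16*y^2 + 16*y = (y - 4)*(y^3 + 3*y^2 - 4*y) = y*(y - 4)*(y^2 + 3*y - 4) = y*(y - 4)*(y + 4)*(y - 1)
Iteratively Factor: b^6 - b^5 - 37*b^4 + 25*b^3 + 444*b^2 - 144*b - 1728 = (b + 4)*(b^5 - 5*b^4 - 17*b^3 + 93*b^2 + 72*b - 432) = (b - 3)*(b + 4)*(b^4 - 2*b^3 - 23*b^2 + 24*b + 144) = (b - 3)*(b + 3)*(b + 4)*(b^3 - 5*b^2 - 8*b + 48) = (b - 3)*(b + 3)^2*(b + 4)*(b^2 - 8*b + 16) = (b - 4)*(b - 3)*(b + 3)^2*(b + 4)*(b - 4)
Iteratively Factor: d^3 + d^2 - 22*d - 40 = (d + 4)*(d^2 - 3*d - 10) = (d + 2)*(d + 4)*(d - 5)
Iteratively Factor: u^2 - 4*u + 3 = (u - 1)*(u - 3)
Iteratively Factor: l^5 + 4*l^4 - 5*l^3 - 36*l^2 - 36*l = (l)*(l^4 + 4*l^3 - 5*l^2 - 36*l - 36) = l*(l + 3)*(l^3 + l^2 - 8*l - 12) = l*(l - 3)*(l + 3)*(l^2 + 4*l + 4) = l*(l - 3)*(l + 2)*(l + 3)*(l + 2)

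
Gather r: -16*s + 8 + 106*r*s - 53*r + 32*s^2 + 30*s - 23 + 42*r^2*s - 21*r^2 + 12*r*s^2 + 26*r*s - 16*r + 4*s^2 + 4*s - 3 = r^2*(42*s - 21) + r*(12*s^2 + 132*s - 69) + 36*s^2 + 18*s - 18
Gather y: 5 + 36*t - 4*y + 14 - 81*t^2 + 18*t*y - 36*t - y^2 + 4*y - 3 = -81*t^2 + 18*t*y - y^2 + 16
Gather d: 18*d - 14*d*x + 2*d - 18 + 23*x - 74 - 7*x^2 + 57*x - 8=d*(20 - 14*x) - 7*x^2 + 80*x - 100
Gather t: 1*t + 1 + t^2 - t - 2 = t^2 - 1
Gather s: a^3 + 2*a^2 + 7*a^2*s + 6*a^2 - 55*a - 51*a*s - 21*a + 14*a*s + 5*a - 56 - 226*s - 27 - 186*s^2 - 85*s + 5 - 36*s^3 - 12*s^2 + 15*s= a^3 + 8*a^2 - 71*a - 36*s^3 - 198*s^2 + s*(7*a^2 - 37*a - 296) - 78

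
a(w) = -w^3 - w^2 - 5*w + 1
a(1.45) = -11.40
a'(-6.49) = -118.38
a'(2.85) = -35.07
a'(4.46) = -73.59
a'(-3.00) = -26.00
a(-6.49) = 264.69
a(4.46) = -129.91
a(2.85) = -44.52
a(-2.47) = 22.32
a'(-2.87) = -23.97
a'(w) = -3*w^2 - 2*w - 5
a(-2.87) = 30.75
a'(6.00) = -125.00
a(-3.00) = 34.00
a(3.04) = -51.54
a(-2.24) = 18.42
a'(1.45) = -14.21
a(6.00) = -281.00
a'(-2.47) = -18.36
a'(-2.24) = -15.57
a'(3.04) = -38.80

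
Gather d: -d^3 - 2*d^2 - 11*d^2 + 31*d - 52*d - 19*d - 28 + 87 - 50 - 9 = -d^3 - 13*d^2 - 40*d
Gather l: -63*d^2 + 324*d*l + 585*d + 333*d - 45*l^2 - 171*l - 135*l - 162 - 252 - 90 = -63*d^2 + 918*d - 45*l^2 + l*(324*d - 306) - 504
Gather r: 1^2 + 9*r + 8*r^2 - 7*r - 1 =8*r^2 + 2*r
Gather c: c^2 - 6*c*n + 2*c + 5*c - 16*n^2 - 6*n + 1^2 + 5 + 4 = c^2 + c*(7 - 6*n) - 16*n^2 - 6*n + 10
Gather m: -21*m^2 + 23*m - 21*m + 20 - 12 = -21*m^2 + 2*m + 8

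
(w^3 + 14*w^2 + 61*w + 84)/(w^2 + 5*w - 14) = (w^2 + 7*w + 12)/(w - 2)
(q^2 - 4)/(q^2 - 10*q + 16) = (q + 2)/(q - 8)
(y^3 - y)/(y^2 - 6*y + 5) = y*(y + 1)/(y - 5)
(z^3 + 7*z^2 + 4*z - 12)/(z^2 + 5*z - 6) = z + 2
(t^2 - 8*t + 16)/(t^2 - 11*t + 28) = (t - 4)/(t - 7)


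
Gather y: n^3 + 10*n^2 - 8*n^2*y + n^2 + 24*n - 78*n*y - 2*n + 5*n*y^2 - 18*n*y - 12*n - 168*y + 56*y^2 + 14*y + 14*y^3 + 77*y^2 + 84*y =n^3 + 11*n^2 + 10*n + 14*y^3 + y^2*(5*n + 133) + y*(-8*n^2 - 96*n - 70)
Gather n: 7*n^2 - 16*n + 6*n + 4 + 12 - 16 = 7*n^2 - 10*n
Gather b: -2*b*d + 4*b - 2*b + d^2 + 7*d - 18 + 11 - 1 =b*(2 - 2*d) + d^2 + 7*d - 8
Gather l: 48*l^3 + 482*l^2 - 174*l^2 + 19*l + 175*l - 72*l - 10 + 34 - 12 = 48*l^3 + 308*l^2 + 122*l + 12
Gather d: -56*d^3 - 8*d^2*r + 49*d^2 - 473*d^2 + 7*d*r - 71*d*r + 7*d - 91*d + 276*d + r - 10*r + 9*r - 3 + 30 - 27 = -56*d^3 + d^2*(-8*r - 424) + d*(192 - 64*r)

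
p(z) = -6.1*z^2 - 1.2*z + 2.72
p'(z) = -12.2*z - 1.2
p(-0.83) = -0.49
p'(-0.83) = 8.93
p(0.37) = 1.44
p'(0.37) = -5.71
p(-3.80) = -80.80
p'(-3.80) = 45.16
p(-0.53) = 1.64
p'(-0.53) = 5.27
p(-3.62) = -72.87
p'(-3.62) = 42.96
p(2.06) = -25.64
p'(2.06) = -26.33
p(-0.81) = -0.31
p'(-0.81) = 8.68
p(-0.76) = 0.11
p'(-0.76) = 8.07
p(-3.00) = -48.58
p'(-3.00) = 35.40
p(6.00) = -224.08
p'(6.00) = -74.40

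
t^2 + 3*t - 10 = (t - 2)*(t + 5)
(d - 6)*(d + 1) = d^2 - 5*d - 6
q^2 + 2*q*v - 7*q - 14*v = (q - 7)*(q + 2*v)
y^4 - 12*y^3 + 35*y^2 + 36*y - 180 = (y - 6)*(y - 5)*(y - 3)*(y + 2)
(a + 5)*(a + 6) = a^2 + 11*a + 30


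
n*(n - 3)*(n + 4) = n^3 + n^2 - 12*n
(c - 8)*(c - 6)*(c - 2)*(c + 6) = c^4 - 10*c^3 - 20*c^2 + 360*c - 576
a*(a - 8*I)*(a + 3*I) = a^3 - 5*I*a^2 + 24*a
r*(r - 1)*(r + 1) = r^3 - r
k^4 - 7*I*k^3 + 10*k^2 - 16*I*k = k*(k - 8*I)*(k - I)*(k + 2*I)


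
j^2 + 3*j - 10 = (j - 2)*(j + 5)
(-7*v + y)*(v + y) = -7*v^2 - 6*v*y + y^2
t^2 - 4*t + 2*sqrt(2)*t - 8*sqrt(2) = (t - 4)*(t + 2*sqrt(2))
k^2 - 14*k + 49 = (k - 7)^2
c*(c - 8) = c^2 - 8*c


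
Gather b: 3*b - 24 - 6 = 3*b - 30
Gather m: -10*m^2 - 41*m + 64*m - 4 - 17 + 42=-10*m^2 + 23*m + 21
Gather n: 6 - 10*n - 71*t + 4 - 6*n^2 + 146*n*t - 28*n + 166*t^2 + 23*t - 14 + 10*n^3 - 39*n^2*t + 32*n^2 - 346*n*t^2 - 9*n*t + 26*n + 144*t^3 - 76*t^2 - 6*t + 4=10*n^3 + n^2*(26 - 39*t) + n*(-346*t^2 + 137*t - 12) + 144*t^3 + 90*t^2 - 54*t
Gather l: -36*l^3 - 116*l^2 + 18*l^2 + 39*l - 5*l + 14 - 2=-36*l^3 - 98*l^2 + 34*l + 12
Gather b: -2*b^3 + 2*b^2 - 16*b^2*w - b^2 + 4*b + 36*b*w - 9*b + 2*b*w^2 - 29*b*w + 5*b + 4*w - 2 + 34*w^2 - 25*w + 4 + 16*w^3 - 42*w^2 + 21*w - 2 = -2*b^3 + b^2*(1 - 16*w) + b*(2*w^2 + 7*w) + 16*w^3 - 8*w^2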